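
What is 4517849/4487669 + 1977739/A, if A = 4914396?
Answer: 31077937054595/22054182582924 ≈ 1.4092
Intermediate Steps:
4517849/4487669 + 1977739/A = 4517849/4487669 + 1977739/4914396 = 31077937054595/22054182582924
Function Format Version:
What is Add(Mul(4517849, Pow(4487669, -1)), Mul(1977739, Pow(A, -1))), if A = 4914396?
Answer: Rational(31077937054595, 22054182582924) ≈ 1.4092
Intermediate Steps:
Add(Mul(4517849, Pow(4487669, -1)), Mul(1977739, Pow(A, -1))) = Add(Mul(4517849, Pow(4487669, -1)), Mul(1977739, Pow(4914396, -1))) = Add(Mul(4517849, Rational(1, 4487669)), Mul(1977739, Rational(1, 4914396))) = Add(Rational(4517849, 4487669), Rational(1977739, 4914396)) = Rational(31077937054595, 22054182582924)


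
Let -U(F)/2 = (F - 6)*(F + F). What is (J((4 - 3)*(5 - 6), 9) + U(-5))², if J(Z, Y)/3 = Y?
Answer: 37249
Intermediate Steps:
J(Z, Y) = 3*Y
U(F) = -4*F*(-6 + F) (U(F) = -2*(F - 6)*(F + F) = -2*(-6 + F)*2*F = -4*F*(-6 + F))
(J((4 - 3)*(5 - 6), 9) + U(-5))² = (3*9 + 4*(-5)*(6 - 1*(-5)))² = (27 + 4*(-5)*(6 + 5))² = (27 + 4*(-5)*11)² = (27 - 220)² = (-193)² = 37249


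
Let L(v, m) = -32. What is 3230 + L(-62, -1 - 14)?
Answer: 3198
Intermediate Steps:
3230 + L(-62, -1 - 14) = 3230 - 32 = 3198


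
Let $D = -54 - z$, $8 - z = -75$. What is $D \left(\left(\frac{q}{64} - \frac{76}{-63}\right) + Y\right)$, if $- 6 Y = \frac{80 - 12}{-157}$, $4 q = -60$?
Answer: $- \frac{90554123}{633024} \approx -143.05$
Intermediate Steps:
$q = -15$ ($q = \frac{1}{4} \left(-60\right) = -15$)
$z = 83$ ($z = 8 - -75 = 8 + 75 = 83$)
$Y = \frac{34}{471}$ ($Y = - \frac{\left(80 - 12\right) \frac{1}{-157}}{6} = - \frac{\left(80 - 12\right) \left(- \frac{1}{157}\right)}{6} = - \frac{68 \left(- \frac{1}{157}\right)}{6} = \left(- \frac{1}{6}\right) \left(- \frac{68}{157}\right) = \frac{34}{471} \approx 0.072187$)
$D = -137$ ($D = -54 - 83 = -137$)
$D \left(\left(\frac{q}{64} - \frac{76}{-63}\right) + Y\right) = - 137 \left(\left(- \frac{15}{64} - \frac{76}{-63}\right) + \frac{34}{471}\right) = - 137 \left(\left(\left(-15\right) \frac{1}{64} - - \frac{76}{63}\right) + \frac{34}{471}\right) = - 137 \left(\left(- \frac{15}{64} + \frac{76}{63}\right) + \frac{34}{471}\right) = - 137 \left(\frac{3919}{4032} + \frac{34}{471}\right) = \left(-137\right) \frac{660979}{633024} = - \frac{90554123}{633024}$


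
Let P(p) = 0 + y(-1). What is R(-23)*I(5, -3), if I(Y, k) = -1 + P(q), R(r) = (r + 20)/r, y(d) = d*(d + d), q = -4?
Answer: 3/23 ≈ 0.13043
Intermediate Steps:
y(d) = 2*d² (y(d) = d*(2*d) = 2*d²)
P(p) = 2 (P(p) = 0 + 2*(-1)² = 0 + 2*1 = 0 + 2 = 2)
R(r) = (20 + r)/r
I(Y, k) = 1 (I(Y, k) = -1 + 2 = 1)
R(-23)*I(5, -3) = ((20 - 23)/(-23))*1 = -1/23*(-3)*1 = (3/23)*1 = 3/23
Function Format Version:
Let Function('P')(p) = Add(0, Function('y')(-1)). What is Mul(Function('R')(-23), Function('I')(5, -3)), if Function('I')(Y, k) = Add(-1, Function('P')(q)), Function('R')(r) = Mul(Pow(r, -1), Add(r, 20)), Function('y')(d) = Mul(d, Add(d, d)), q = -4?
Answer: Rational(3, 23) ≈ 0.13043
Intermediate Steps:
Function('y')(d) = Mul(2, Pow(d, 2)) (Function('y')(d) = Mul(d, Mul(2, d)) = Mul(2, Pow(d, 2)))
Function('P')(p) = 2 (Function('P')(p) = Add(0, Mul(2, Pow(-1, 2))) = Add(0, Mul(2, 1)) = Add(0, 2) = 2)
Function('R')(r) = Mul(Pow(r, -1), Add(20, r))
Function('I')(Y, k) = 1 (Function('I')(Y, k) = Add(-1, 2) = 1)
Mul(Function('R')(-23), Function('I')(5, -3)) = Mul(Mul(Pow(-23, -1), Add(20, -23)), 1) = Mul(Mul(Rational(-1, 23), -3), 1) = Mul(Rational(3, 23), 1) = Rational(3, 23)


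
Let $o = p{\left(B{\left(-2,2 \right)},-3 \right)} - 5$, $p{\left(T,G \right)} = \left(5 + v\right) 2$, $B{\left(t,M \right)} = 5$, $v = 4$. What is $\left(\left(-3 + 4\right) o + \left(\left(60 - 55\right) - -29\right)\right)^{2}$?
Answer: $2209$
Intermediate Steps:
$p{\left(T,G \right)} = 18$ ($p{\left(T,G \right)} = \left(5 + 4\right) 2 = 9 \cdot 2 = 18$)
$o = 13$ ($o = 18 - 5 = 13$)
$\left(\left(-3 + 4\right) o + \left(\left(60 - 55\right) - -29\right)\right)^{2} = \left(\left(-3 + 4\right) 13 + \left(\left(60 - 55\right) - -29\right)\right)^{2} = \left(1 \cdot 13 + \left(\left(60 - 55\right) + 29\right)\right)^{2} = \left(13 + \left(5 + 29\right)\right)^{2} = \left(13 + 34\right)^{2} = 47^{2} = 2209$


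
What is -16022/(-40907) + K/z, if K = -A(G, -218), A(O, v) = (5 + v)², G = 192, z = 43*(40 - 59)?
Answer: 98368403/1759001 ≈ 55.923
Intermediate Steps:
z = -817 (z = 43*(-19) = -817)
K = -45369 (K = -(5 - 218)² = -1*(-213)² = -1*45369 = -45369)
-16022/(-40907) + K/z = -16022/(-40907) - 45369/(-817) = -16022*(-1/40907) - 45369*(-1/817) = 16022/40907 + 45369/817 = 98368403/1759001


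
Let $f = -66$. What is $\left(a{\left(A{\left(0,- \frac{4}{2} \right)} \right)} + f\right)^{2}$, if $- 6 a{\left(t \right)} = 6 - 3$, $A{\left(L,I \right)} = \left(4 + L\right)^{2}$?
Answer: $\frac{17689}{4} \approx 4422.3$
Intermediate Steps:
$a{\left(t \right)} = - \frac{1}{2}$ ($a{\left(t \right)} = - \frac{6 - 3}{6} = \left(- \frac{1}{6}\right) 3 = - \frac{1}{2}$)
$\left(a{\left(A{\left(0,- \frac{4}{2} \right)} \right)} + f\right)^{2} = \left(- \frac{1}{2} - 66\right)^{2} = \left(- \frac{133}{2}\right)^{2} = \frac{17689}{4}$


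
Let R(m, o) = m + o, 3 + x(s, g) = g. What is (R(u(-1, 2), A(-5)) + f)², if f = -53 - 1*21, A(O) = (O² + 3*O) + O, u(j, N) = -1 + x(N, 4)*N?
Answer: 4624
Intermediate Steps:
x(s, g) = -3 + g
u(j, N) = -1 + N (u(j, N) = -1 + (-3 + 4)*N = -1 + 1*N = -1 + N)
A(O) = O² + 4*O
f = -74 (f = -53 - 21 = -74)
(R(u(-1, 2), A(-5)) + f)² = (((-1 + 2) - 5*(4 - 5)) - 74)² = ((1 - 5*(-1)) - 74)² = ((1 + 5) - 74)² = (6 - 74)² = (-68)² = 4624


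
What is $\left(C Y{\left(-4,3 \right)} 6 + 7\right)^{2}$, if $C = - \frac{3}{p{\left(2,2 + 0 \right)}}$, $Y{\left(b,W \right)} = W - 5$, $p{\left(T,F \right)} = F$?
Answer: $625$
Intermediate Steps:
$Y{\left(b,W \right)} = -5 + W$
$C = - \frac{3}{2}$ ($C = - \frac{3}{2 + 0} = - \frac{3}{2} \approx -1.5$)
$\left(C Y{\left(-4,3 \right)} 6 + 7\right)^{2} = \left(- \frac{3 \left(-5 + 3\right)}{2} \cdot 6 + 7\right)^{2} = \left(\left(- \frac{3}{2}\right) \left(-2\right) 6 + 7\right)^{2} = \left(3 \cdot 6 + 7\right)^{2} = \left(18 + 7\right)^{2} = 25^{2} = 625$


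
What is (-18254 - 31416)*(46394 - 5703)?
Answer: -2021121970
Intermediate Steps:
(-18254 - 31416)*(46394 - 5703) = -49670*40691 = -2021121970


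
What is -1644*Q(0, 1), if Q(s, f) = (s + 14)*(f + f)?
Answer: -46032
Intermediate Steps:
Q(s, f) = 2*f*(14 + s) (Q(s, f) = (14 + s)*(2*f) = 2*f*(14 + s))
-1644*Q(0, 1) = -3288*(14 + 0) = -3288*14 = -1644*28 = -46032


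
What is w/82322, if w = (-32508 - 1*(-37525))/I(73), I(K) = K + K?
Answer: 5017/12019012 ≈ 0.00041742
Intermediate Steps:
I(K) = 2*K
w = 5017/146 (w = (-32508 - 1*(-37525))/((2*73)) = (-32508 + 37525)/146 = 5017*(1/146) = 5017/146 ≈ 34.363)
w/82322 = (5017/146)/82322 = (5017/146)*(1/82322) = 5017/12019012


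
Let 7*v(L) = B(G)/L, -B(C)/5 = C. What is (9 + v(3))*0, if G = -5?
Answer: 0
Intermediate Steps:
B(C) = -5*C
v(L) = 25/(7*L) (v(L) = ((-5*(-5))/L)/7 = (25/L)/7 = 25/(7*L))
(9 + v(3))*0 = (9 + (25/7)/3)*0 = (9 + (25/7)*(⅓))*0 = (9 + 25/21)*0 = (214/21)*0 = 0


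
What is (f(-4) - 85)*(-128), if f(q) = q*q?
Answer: 8832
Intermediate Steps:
f(q) = q²
(f(-4) - 85)*(-128) = ((-4)² - 85)*(-128) = (16 - 85)*(-128) = -69*(-128) = 8832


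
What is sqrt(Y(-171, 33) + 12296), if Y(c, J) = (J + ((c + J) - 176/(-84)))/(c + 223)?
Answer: 11*sqrt(30289623)/546 ≈ 110.88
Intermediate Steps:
Y(c, J) = (44/21 + c + 2*J)/(223 + c) (Y(c, J) = (J + ((J + c) - 176*(-1/84)))/(223 + c) = (J + ((J + c) + 44/21))/(223 + c) = (J + (44/21 + J + c))/(223 + c) = (44/21 + c + 2*J)/(223 + c))
sqrt(Y(-171, 33) + 12296) = sqrt((44/21 - 171 + 2*33)/(223 - 171) + 12296) = sqrt((44/21 - 171 + 66)/52 + 12296) = sqrt((1/52)*(-2161/21) + 12296) = sqrt(-2161/1092 + 12296) = sqrt(13425071/1092) = 11*sqrt(30289623)/546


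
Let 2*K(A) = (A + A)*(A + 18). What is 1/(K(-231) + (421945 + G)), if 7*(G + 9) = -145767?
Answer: 7/3152206 ≈ 2.2207e-6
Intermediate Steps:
G = -145830/7 (G = -9 + (⅐)*(-145767) = -9 - 145767/7 = -145830/7 ≈ -20833.)
K(A) = A*(18 + A) (K(A) = ((A + A)*(A + 18))/2 = ((2*A)*(18 + A))/2 = (2*A*(18 + A))/2 = A*(18 + A))
1/(K(-231) + (421945 + G)) = 1/(-231*(18 - 231) + (421945 - 145830/7)) = 1/(-231*(-213) + 2807785/7) = 1/(49203 + 2807785/7) = 1/(3152206/7) = 7/3152206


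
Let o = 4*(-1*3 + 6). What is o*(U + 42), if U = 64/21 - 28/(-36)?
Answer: 11548/21 ≈ 549.90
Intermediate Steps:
U = 241/63 (U = 64*(1/21) - 28*(-1/36) = 64/21 + 7/9 = 241/63 ≈ 3.8254)
o = 12 (o = 4*(-3 + 6) = 4*3 = 12)
o*(U + 42) = 12*(241/63 + 42) = 12*(2887/63) = 11548/21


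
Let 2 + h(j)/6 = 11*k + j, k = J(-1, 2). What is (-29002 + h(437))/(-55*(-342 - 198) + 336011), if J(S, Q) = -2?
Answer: -26524/365711 ≈ -0.072527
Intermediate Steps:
k = -2
h(j) = -144 + 6*j (h(j) = -12 + 6*(11*(-2) + j) = -12 + 6*(-22 + j) = -12 + (-132 + 6*j) = -144 + 6*j)
(-29002 + h(437))/(-55*(-342 - 198) + 336011) = (-29002 + (-144 + 6*437))/(-55*(-342 - 198) + 336011) = (-29002 + (-144 + 2622))/(-55*(-540) + 336011) = (-29002 + 2478)/(29700 + 336011) = -26524/365711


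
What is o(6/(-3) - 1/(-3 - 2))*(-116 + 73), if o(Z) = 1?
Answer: -43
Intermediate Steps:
o(6/(-3) - 1/(-3 - 2))*(-116 + 73) = 1*(-116 + 73) = 1*(-43) = -43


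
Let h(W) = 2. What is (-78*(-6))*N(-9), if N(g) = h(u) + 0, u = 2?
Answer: 936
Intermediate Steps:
N(g) = 2 (N(g) = 2 + 0 = 2)
(-78*(-6))*N(-9) = -78*(-6)*2 = 468*2 = 936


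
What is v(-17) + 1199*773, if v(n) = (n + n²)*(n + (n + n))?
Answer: 912955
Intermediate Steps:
v(n) = 3*n*(n + n²) (v(n) = (n + n²)*(n + 2*n) = (n + n²)*(3*n) = 3*n*(n + n²))
v(-17) + 1199*773 = 3*(-17)²*(1 - 17) + 1199*773 = 3*289*(-16) + 926827 = -13872 + 926827 = 912955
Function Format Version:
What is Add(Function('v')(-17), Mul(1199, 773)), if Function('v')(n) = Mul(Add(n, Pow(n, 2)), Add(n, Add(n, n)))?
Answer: 912955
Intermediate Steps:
Function('v')(n) = Mul(3, n, Add(n, Pow(n, 2))) (Function('v')(n) = Mul(Add(n, Pow(n, 2)), Add(n, Mul(2, n))) = Mul(Add(n, Pow(n, 2)), Mul(3, n)) = Mul(3, n, Add(n, Pow(n, 2))))
Add(Function('v')(-17), Mul(1199, 773)) = Add(Mul(3, Pow(-17, 2), Add(1, -17)), Mul(1199, 773)) = Add(Mul(3, 289, -16), 926827) = Add(-13872, 926827) = 912955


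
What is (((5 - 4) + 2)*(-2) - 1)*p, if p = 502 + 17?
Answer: -3633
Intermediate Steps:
p = 519
(((5 - 4) + 2)*(-2) - 1)*p = (((5 - 4) + 2)*(-2) - 1)*519 = ((1 + 2)*(-2) - 1)*519 = (3*(-2) - 1)*519 = (-6 - 1)*519 = -7*519 = -3633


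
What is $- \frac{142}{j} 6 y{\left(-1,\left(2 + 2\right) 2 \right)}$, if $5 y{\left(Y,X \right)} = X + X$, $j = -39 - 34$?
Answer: $\frac{13632}{365} \approx 37.348$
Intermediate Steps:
$j = -73$ ($j = -39 - 34 = -73$)
$y{\left(Y,X \right)} = \frac{2 X}{5}$ ($y{\left(Y,X \right)} = \frac{X + X}{5} = \frac{2 X}{5}$)
$- \frac{142}{j} 6 y{\left(-1,\left(2 + 2\right) 2 \right)} = - \frac{142}{-73} \cdot 6 \frac{2 \left(2 + 2\right) 2}{5} = \left(-142\right) \left(- \frac{1}{73}\right) 6 \frac{2 \cdot 4 \cdot 2}{5} = \frac{142 \cdot 6 \cdot \frac{2}{5} \cdot 8}{73} = \frac{142 \cdot 6 \cdot \frac{16}{5}}{73} = \frac{142}{73} \cdot \frac{96}{5} = \frac{13632}{365}$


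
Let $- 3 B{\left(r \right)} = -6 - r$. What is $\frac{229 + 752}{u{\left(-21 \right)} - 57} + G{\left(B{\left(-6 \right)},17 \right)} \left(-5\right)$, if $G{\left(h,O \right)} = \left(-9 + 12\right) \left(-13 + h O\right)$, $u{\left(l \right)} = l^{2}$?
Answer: $\frac{25287}{128} \approx 197.55$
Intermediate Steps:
$B{\left(r \right)} = 2 + \frac{r}{3}$ ($B{\left(r \right)} = - \frac{-6 - r}{3} = 2 + \frac{r}{3}$)
$G{\left(h,O \right)} = -39 + 3 O h$ ($G{\left(h,O \right)} = 3 \left(-13 + O h\right) = -39 + 3 O h$)
$\frac{229 + 752}{u{\left(-21 \right)} - 57} + G{\left(B{\left(-6 \right)},17 \right)} \left(-5\right) = \frac{229 + 752}{\left(-21\right)^{2} - 57} + \left(-39 + 3 \cdot 17 \left(2 + \frac{1}{3} \left(-6\right)\right)\right) \left(-5\right) = \frac{981}{441 - 57} + \left(-39 + 3 \cdot 17 \left(2 - 2\right)\right) \left(-5\right) = \frac{981}{384} + \left(-39 + 3 \cdot 17 \cdot 0\right) \left(-5\right) = 981 \cdot \frac{1}{384} + \left(-39 + 0\right) \left(-5\right) = \frac{327}{128} - -195 = \frac{327}{128} + 195 = \frac{25287}{128}$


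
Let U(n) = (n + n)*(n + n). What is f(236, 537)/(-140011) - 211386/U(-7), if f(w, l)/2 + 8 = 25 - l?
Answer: -302001647/280022 ≈ -1078.5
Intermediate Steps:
f(w, l) = 34 - 2*l (f(w, l) = -16 + 2*(25 - l) = -16 + (50 - 2*l) = 34 - 2*l)
U(n) = 4*n**2 (U(n) = (2*n)*(2*n) = 4*n**2)
f(236, 537)/(-140011) - 211386/U(-7) = (34 - 2*537)/(-140011) - 211386/(4*(-7)**2) = (34 - 1074)*(-1/140011) - 211386/(4*49) = -1040*(-1/140011) - 211386/196 = 1040/140011 - 211386*1/196 = 1040/140011 - 2157/2 = -302001647/280022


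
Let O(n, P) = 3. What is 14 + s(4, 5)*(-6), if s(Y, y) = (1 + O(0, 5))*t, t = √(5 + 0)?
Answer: 14 - 24*√5 ≈ -39.666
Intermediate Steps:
t = √5 ≈ 2.2361
s(Y, y) = 4*√5 (s(Y, y) = (1 + 3)*√5 = 4*√5)
14 + s(4, 5)*(-6) = 14 + (4*√5)*(-6) = 14 - 24*√5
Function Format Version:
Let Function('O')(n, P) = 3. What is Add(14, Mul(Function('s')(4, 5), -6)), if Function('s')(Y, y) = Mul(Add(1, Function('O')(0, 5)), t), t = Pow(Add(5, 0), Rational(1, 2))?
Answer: Add(14, Mul(-24, Pow(5, Rational(1, 2)))) ≈ -39.666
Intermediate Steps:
t = Pow(5, Rational(1, 2)) ≈ 2.2361
Function('s')(Y, y) = Mul(4, Pow(5, Rational(1, 2))) (Function('s')(Y, y) = Mul(Add(1, 3), Pow(5, Rational(1, 2))) = Mul(4, Pow(5, Rational(1, 2))))
Add(14, Mul(Function('s')(4, 5), -6)) = Add(14, Mul(Mul(4, Pow(5, Rational(1, 2))), -6)) = Add(14, Mul(-24, Pow(5, Rational(1, 2))))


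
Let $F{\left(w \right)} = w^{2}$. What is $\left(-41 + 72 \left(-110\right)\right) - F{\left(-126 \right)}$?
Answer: $-23837$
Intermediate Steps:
$\left(-41 + 72 \left(-110\right)\right) - F{\left(-126 \right)} = \left(-41 + 72 \left(-110\right)\right) - \left(-126\right)^{2} = \left(-41 - 7920\right) - 15876 = -7961 - 15876 = -23837$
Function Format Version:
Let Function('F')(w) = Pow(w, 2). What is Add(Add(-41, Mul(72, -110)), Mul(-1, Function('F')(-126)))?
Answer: -23837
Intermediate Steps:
Add(Add(-41, Mul(72, -110)), Mul(-1, Function('F')(-126))) = Add(Add(-41, Mul(72, -110)), Mul(-1, Pow(-126, 2))) = Add(Add(-41, -7920), Mul(-1, 15876)) = Add(-7961, -15876) = -23837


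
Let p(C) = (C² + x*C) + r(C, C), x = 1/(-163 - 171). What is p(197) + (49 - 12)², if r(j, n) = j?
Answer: 13485053/334 ≈ 40374.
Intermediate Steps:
x = -1/334 (x = 1/(-334) = -1/334 ≈ -0.0029940)
p(C) = C² + 333*C/334 (p(C) = (C² - C/334) + C = C² + 333*C/334)
p(197) + (49 - 12)² = (1/334)*197*(333 + 334*197) + (49 - 12)² = (1/334)*197*(333 + 65798) + 37² = (1/334)*197*66131 + 1369 = 13027807/334 + 1369 = 13485053/334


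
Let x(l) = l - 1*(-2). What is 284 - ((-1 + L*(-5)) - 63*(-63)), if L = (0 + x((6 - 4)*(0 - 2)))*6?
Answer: -3744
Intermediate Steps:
x(l) = 2 + l (x(l) = l + 2 = 2 + l)
L = -12 (L = (0 + (2 + (6 - 4)*(0 - 2)))*6 = (0 + (2 + 2*(-2)))*6 = (0 + (2 - 4))*6 = (0 - 2)*6 = -2*6 = -12)
284 - ((-1 + L*(-5)) - 63*(-63)) = 284 - ((-1 - 12*(-5)) - 63*(-63)) = 284 - ((-1 + 60) + 3969) = 284 - (59 + 3969) = 284 - 1*4028 = 284 - 4028 = -3744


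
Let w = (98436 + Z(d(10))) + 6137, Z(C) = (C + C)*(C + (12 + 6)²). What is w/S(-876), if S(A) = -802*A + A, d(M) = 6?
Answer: 108533/701676 ≈ 0.15468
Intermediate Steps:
Z(C) = 2*C*(324 + C) (Z(C) = (2*C)*(C + 18²) = (2*C)*(C + 324) = (2*C)*(324 + C) = 2*C*(324 + C))
S(A) = -801*A
w = 108533 (w = (98436 + 2*6*(324 + 6)) + 6137 = (98436 + 2*6*330) + 6137 = (98436 + 3960) + 6137 = 102396 + 6137 = 108533)
w/S(-876) = 108533/((-801*(-876))) = 108533/701676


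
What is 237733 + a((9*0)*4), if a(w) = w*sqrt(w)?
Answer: 237733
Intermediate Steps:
a(w) = w**(3/2)
237733 + a((9*0)*4) = 237733 + ((9*0)*4)**(3/2) = 237733 + (0*4)**(3/2) = 237733 + 0**(3/2) = 237733 + 0 = 237733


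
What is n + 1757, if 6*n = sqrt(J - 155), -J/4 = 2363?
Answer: 1757 + I*sqrt(9607)/6 ≈ 1757.0 + 16.336*I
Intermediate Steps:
J = -9452 (J = -4*2363 = -9452)
n = I*sqrt(9607)/6 (n = sqrt(-9452 - 155)/6 = sqrt(-9607)/6 = (I*sqrt(9607))/6 = I*sqrt(9607)/6 ≈ 16.336*I)
n + 1757 = I*sqrt(9607)/6 + 1757 = 1757 + I*sqrt(9607)/6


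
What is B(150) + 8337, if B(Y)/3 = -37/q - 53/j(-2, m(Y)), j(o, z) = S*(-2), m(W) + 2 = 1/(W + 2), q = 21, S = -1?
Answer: 115531/14 ≈ 8252.2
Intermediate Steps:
m(W) = -2 + 1/(2 + W) (m(W) = -2 + 1/(W + 2) = -2 + 1/(2 + W))
j(o, z) = 2 (j(o, z) = -1*(-2) = 2)
B(Y) = -1187/14 (B(Y) = 3*(-37/21 - 53/2) = 3*(-1187/42) = -1187/14)
B(150) + 8337 = -1187/14 + 8337 = 115531/14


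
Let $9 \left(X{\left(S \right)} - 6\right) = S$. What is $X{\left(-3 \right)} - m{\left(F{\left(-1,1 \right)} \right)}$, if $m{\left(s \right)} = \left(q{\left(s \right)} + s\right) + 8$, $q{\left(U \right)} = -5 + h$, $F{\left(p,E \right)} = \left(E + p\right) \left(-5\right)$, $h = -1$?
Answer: $\frac{11}{3} \approx 3.6667$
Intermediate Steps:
$X{\left(S \right)} = 6 + \frac{S}{9}$
$F{\left(p,E \right)} = - 5 E - 5 p$
$q{\left(U \right)} = -6$ ($q{\left(U \right)} = -5 - 1 = -6$)
$m{\left(s \right)} = 2 + s$ ($m{\left(s \right)} = \left(-6 + s\right) + 8 = 2 + s$)
$X{\left(-3 \right)} - m{\left(F{\left(-1,1 \right)} \right)} = \left(6 + \frac{1}{9} \left(-3\right)\right) - \left(2 - 0\right) = \left(6 - \frac{1}{3}\right) - \left(2 + \left(-5 + 5\right)\right) = \frac{17}{3} - \left(2 + 0\right) = \frac{17}{3} - 2 = \frac{11}{3}$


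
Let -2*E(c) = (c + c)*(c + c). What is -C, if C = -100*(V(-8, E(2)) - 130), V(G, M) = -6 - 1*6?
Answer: -14200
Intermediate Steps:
E(c) = -2*c² (E(c) = -(c + c)*(c + c)/2 = -2*c*2*c/2 = -2*c²)
V(G, M) = -12 (V(G, M) = -6 - 6 = -12)
C = 14200 (C = -100*(-12 - 130) = -100*(-142) = 14200)
-C = -1*14200 = -14200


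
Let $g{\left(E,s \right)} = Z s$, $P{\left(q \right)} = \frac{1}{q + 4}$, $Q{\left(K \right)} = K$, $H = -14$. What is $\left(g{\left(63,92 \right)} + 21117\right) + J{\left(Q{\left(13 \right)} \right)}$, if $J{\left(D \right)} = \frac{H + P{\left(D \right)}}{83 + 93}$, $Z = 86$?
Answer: $\frac{86854531}{2992} \approx 29029.0$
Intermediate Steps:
$P{\left(q \right)} = \frac{1}{4 + q}$
$J{\left(D \right)} = - \frac{7}{88} + \frac{1}{176 \left(4 + D\right)}$ ($J{\left(D \right)} = \frac{-14 + \frac{1}{4 + D}}{83 + 93} = \frac{-14 + \frac{1}{4 + D}}{176} = \left(-14 + \frac{1}{4 + D}\right) \frac{1}{176} = - \frac{7}{88} + \frac{1}{176 \left(4 + D\right)}$)
$g{\left(E,s \right)} = 86 s$
$\left(g{\left(63,92 \right)} + 21117\right) + J{\left(Q{\left(13 \right)} \right)} = \left(86 \cdot 92 + 21117\right) + \frac{-55 - 182}{176 \left(4 + 13\right)} = \left(7912 + 21117\right) + \frac{-55 - 182}{176 \cdot 17} = 29029 + \frac{1}{176} \cdot \frac{1}{17} \left(-237\right) = 29029 - \frac{237}{2992} = \frac{86854531}{2992}$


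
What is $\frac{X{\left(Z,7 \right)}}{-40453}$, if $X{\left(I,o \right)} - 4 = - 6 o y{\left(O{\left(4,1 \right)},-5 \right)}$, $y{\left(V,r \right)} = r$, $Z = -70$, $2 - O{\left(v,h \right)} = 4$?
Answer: $- \frac{214}{40453} \approx -0.0052901$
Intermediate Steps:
$O{\left(v,h \right)} = -2$ ($O{\left(v,h \right)} = 2 - 4 = -2$)
$X{\left(I,o \right)} = 4 + 30 o$ ($X{\left(I,o \right)} = 4 + - 6 o \left(-5\right) = 4 + 30 o$)
$\frac{X{\left(Z,7 \right)}}{-40453} = \frac{4 + 30 \cdot 7}{-40453} = \left(4 + 210\right) \left(- \frac{1}{40453}\right) = 214 \left(- \frac{1}{40453}\right) = - \frac{214}{40453}$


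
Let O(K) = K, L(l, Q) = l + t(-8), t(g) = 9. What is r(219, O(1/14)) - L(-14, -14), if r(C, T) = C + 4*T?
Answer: 1570/7 ≈ 224.29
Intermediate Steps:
L(l, Q) = 9 + l (L(l, Q) = l + 9 = 9 + l)
r(219, O(1/14)) - L(-14, -14) = (219 + 4/14) - (9 - 14) = (219 + 4*(1/14)) - 1*(-5) = (219 + 2/7) + 5 = 1535/7 + 5 = 1570/7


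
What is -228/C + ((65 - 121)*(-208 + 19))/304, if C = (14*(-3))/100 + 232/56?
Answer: -1308531/49514 ≈ -26.427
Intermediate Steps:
C = 1303/350 (C = -42*1/100 + 232*(1/56) = -21/50 + 29/7 = 1303/350 ≈ 3.7229)
-228/C + ((65 - 121)*(-208 + 19))/304 = -228/1303/350 + ((65 - 121)*(-208 + 19))/304 = -228*350/1303 - 56*(-189)*(1/304) = -79800/1303 + 10584*(1/304) = -79800/1303 + 1323/38 = -1308531/49514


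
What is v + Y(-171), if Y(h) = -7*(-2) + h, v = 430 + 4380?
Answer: 4653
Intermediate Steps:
v = 4810
Y(h) = 14 + h
v + Y(-171) = 4810 + (14 - 171) = 4810 - 157 = 4653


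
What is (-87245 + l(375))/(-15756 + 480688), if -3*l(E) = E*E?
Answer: -33530/116233 ≈ -0.28847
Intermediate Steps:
l(E) = -E²/3 (l(E) = -E*E/3 = -E²/3)
(-87245 + l(375))/(-15756 + 480688) = (-87245 - ⅓*375²)/(-15756 + 480688) = (-87245 - ⅓*140625)/464932 = (-87245 - 46875)*(1/464932) = -134120*1/464932 = -33530/116233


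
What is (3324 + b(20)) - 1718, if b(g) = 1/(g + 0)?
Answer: 32121/20 ≈ 1606.1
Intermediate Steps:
b(g) = 1/g
(3324 + b(20)) - 1718 = (3324 + 1/20) - 1718 = 66481/20 - 1718 = 32121/20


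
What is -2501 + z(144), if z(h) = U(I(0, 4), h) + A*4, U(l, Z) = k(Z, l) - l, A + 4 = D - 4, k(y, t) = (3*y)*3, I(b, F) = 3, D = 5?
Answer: -1220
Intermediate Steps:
k(y, t) = 9*y
A = -3 (A = -4 + (5 - 4) = -4 + 1 = -3)
U(l, Z) = -l + 9*Z (U(l, Z) = 9*Z - l = -l + 9*Z)
z(h) = -15 + 9*h (z(h) = (-1*3 + 9*h) - 3*4 = (-3 + 9*h) - 12 = -15 + 9*h)
-2501 + z(144) = -2501 + (-15 + 9*144) = -2501 + (-15 + 1296) = -2501 + 1281 = -1220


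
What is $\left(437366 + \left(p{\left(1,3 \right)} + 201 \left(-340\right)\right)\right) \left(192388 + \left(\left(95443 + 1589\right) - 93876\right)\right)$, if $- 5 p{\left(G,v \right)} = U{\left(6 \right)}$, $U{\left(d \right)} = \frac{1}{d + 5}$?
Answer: $\frac{3968844912376}{55} \approx 7.2161 \cdot 10^{10}$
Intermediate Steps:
$U{\left(d \right)} = \frac{1}{5 + d}$
$p{\left(G,v \right)} = - \frac{1}{55}$ ($p{\left(G,v \right)} = - \frac{1}{5 \left(5 + 6\right)} = - \frac{1}{5 \cdot 11} = \left(- \frac{1}{5}\right) \frac{1}{11} = - \frac{1}{55}$)
$\left(437366 + \left(p{\left(1,3 \right)} + 201 \left(-340\right)\right)\right) \left(192388 + \left(\left(95443 + 1589\right) - 93876\right)\right) = \left(437366 + \left(- \frac{1}{55} + 201 \left(-340\right)\right)\right) \left(192388 + \left(\left(95443 + 1589\right) - 93876\right)\right) = \left(437366 - \frac{3758701}{55}\right) \left(192388 + \left(97032 - 93876\right)\right) = \left(437366 - \frac{3758701}{55}\right) \left(192388 + 3156\right) = \frac{20296429}{55} \cdot 195544 = \frac{3968844912376}{55}$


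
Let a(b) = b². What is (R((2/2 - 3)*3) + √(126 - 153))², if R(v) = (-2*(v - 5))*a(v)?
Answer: 627237 + 4752*I*√3 ≈ 6.2724e+5 + 8230.7*I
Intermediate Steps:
R(v) = v²*(10 - 2*v) (R(v) = (-2*(v - 5))*v² = (-2*(-5 + v))*v² = (10 - 2*v)*v² = v²*(10 - 2*v))
(R((2/2 - 3)*3) + √(126 - 153))² = (2*((2/2 - 3)*3)²*(5 - (2/2 - 3)*3) + √(126 - 153))² = (2*((2*(½) - 3)*3)²*(5 - (2*(½) - 3)*3) + √(-27))² = (2*((1 - 3)*3)²*(5 - (1 - 3)*3) + 3*I*√3)² = (2*(-2*3)²*(5 - (-2)*3) + 3*I*√3)² = (2*(-6)²*(5 - 1*(-6)) + 3*I*√3)² = (2*36*(5 + 6) + 3*I*√3)² = (2*36*11 + 3*I*√3)² = (792 + 3*I*√3)²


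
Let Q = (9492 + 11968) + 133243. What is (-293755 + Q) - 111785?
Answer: -250837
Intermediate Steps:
Q = 154703 (Q = 21460 + 133243 = 154703)
(-293755 + Q) - 111785 = (-293755 + 154703) - 111785 = -139052 - 111785 = -250837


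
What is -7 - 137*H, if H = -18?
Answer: 2459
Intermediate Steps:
-7 - 137*H = -7 - 137*(-18) = -7 + 2466 = 2459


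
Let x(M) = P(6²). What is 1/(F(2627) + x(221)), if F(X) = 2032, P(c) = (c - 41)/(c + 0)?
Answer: 36/73147 ≈ 0.00049216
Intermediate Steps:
P(c) = (-41 + c)/c
x(M) = -5/36 (x(M) = (-41 + 6²)/(6²) = (-41 + 36)/36 = (1/36)*(-5) = -5/36)
1/(F(2627) + x(221)) = 1/(2032 - 5/36) = 1/(73147/36) = 36/73147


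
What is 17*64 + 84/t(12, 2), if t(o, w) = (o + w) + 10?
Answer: 2183/2 ≈ 1091.5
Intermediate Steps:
t(o, w) = 10 + o + w
17*64 + 84/t(12, 2) = 17*64 + 84/(10 + 12 + 2) = 1088 + 84/24 = 1088 + 84*(1/24) = 1088 + 7/2 = 2183/2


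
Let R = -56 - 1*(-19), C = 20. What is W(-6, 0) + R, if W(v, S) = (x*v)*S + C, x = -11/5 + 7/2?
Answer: -17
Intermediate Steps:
x = 13/10 (x = -11*1/5 + 7*(1/2) = -11/5 + 7/2 = 13/10 ≈ 1.3000)
R = -37 (R = -56 + 19 = -37)
W(v, S) = 20 + 13*S*v/10 (W(v, S) = (13*v/10)*S + 20 = 13*S*v/10 + 20 = 20 + 13*S*v/10)
W(-6, 0) + R = (20 + (13/10)*0*(-6)) - 37 = (20 + 0) - 37 = 20 - 37 = -17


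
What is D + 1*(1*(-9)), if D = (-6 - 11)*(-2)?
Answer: 25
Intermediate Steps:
D = 34 (D = -17*(-2) = 34)
D + 1*(1*(-9)) = 34 + 1*(1*(-9)) = 34 + 1*(-9) = 34 - 9 = 25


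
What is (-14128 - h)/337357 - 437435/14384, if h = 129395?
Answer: -5159868763/167329072 ≈ -30.837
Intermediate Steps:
(-14128 - h)/337357 - 437435/14384 = (-14128 - 1*129395)/337357 - 437435/14384 = (-14128 - 129395)*(1/337357) - 437435*1/14384 = -143523*1/337357 - 437435/14384 = -143523/337357 - 437435/14384 = -5159868763/167329072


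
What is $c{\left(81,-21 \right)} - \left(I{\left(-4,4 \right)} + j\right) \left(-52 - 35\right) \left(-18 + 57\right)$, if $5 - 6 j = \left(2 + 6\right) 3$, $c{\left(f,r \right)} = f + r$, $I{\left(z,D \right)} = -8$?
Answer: $- \frac{75657}{2} \approx -37829.0$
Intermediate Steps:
$j = - \frac{19}{6}$ ($j = \frac{5}{6} - \frac{\left(2 + 6\right) 3}{6} = \frac{5}{6} - \frac{8 \cdot 3}{6} = \frac{5}{6} - 4 = - \frac{19}{6} \approx -3.1667$)
$c{\left(81,-21 \right)} - \left(I{\left(-4,4 \right)} + j\right) \left(-52 - 35\right) \left(-18 + 57\right) = \left(81 - 21\right) - \left(-8 - \frac{19}{6}\right) \left(-52 - 35\right) \left(-18 + 57\right) = 60 - - \frac{67 \left(\left(-87\right) 39\right)}{6} = 60 - \left(- \frac{67}{6}\right) \left(-3393\right) = 60 - \frac{75777}{2} = - \frac{75657}{2}$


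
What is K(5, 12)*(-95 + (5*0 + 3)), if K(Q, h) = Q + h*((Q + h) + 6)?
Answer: -25852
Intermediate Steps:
K(Q, h) = Q + h*(6 + Q + h)
K(5, 12)*(-95 + (5*0 + 3)) = (5 + 12² + 6*12 + 5*12)*(-95 + (5*0 + 3)) = (5 + 144 + 72 + 60)*(-95 + (0 + 3)) = 281*(-95 + 3) = 281*(-92) = -25852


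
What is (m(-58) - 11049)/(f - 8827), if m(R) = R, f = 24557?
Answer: -11107/15730 ≈ -0.70610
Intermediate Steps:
(m(-58) - 11049)/(f - 8827) = (-58 - 11049)/(24557 - 8827) = -11107/15730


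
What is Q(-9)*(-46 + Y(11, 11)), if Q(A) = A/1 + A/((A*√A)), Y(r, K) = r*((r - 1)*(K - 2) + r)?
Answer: -9585 - 355*I ≈ -9585.0 - 355.0*I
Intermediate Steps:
Y(r, K) = r*(r + (-1 + r)*(-2 + K)) (Y(r, K) = r*((-1 + r)*(-2 + K) + r) = r*(r + (-1 + r)*(-2 + K)))
Q(A) = A + A^(-½) (Q(A) = A*1 + A/(A^(3/2)) = A + A/A^(3/2) = A + A^(-½))
Q(-9)*(-46 + Y(11, 11)) = (-9 + (-9)^(-½))*(-46 + 11*(2 - 1*11 - 1*11 + 11*11)) = (-9 - I/3)*(-46 + 11*(2 - 11 - 11 + 121)) = (-9 - I/3)*(-46 + 11*101) = (-9 - I/3)*(-46 + 1111) = (-9 - I/3)*1065 = -9585 - 355*I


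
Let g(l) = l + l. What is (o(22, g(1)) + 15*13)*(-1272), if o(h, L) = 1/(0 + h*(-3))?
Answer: -2728228/11 ≈ -2.4802e+5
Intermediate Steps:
g(l) = 2*l
o(h, L) = -1/(3*h) (o(h, L) = 1/(0 - 3*h) = 1/(-3*h) = -1/(3*h))
(o(22, g(1)) + 15*13)*(-1272) = (-⅓/22 + 15*13)*(-1272) = (-⅓*1/22 + 195)*(-1272) = (-1/66 + 195)*(-1272) = (12869/66)*(-1272) = -2728228/11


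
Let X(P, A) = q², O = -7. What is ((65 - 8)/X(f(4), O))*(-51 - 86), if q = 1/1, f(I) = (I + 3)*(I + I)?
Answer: -7809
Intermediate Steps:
f(I) = 2*I*(3 + I) (f(I) = (3 + I)*(2*I) = 2*I*(3 + I))
q = 1
X(P, A) = 1 (X(P, A) = 1² = 1)
((65 - 8)/X(f(4), O))*(-51 - 86) = ((65 - 8)/1)*(-51 - 86) = (57*1)*(-137) = 57*(-137) = -7809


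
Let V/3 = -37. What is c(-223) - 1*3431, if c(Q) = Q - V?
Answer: -3543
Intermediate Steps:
V = -111 (V = 3*(-37) = -111)
c(Q) = 111 + Q (c(Q) = Q - 1*(-111) = Q + 111 = 111 + Q)
c(-223) - 1*3431 = (111 - 223) - 1*3431 = -112 - 3431 = -3543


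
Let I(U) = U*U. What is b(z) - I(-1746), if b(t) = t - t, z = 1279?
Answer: -3048516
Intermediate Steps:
I(U) = U²
b(t) = 0
b(z) - I(-1746) = 0 - 1*(-1746)² = 0 - 1*3048516 = 0 - 3048516 = -3048516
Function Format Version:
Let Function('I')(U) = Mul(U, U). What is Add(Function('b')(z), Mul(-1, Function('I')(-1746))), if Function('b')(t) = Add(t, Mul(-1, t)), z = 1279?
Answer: -3048516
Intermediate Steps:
Function('I')(U) = Pow(U, 2)
Function('b')(t) = 0
Add(Function('b')(z), Mul(-1, Function('I')(-1746))) = Add(0, Mul(-1, Pow(-1746, 2))) = Add(0, Mul(-1, 3048516)) = Add(0, -3048516) = -3048516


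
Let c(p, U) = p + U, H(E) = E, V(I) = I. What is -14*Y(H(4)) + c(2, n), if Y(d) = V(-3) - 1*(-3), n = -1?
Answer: 1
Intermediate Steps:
Y(d) = 0 (Y(d) = -3 - 1*(-3) = -3 + 3 = 0)
c(p, U) = U + p
-14*Y(H(4)) + c(2, n) = -14*0 + (-1 + 2) = 0 + 1 = 1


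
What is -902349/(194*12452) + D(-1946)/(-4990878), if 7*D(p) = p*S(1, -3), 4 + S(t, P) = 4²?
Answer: -749242506209/2009400682344 ≈ -0.37287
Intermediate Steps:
S(t, P) = 12 (S(t, P) = -4 + 4² = -4 + 16 = 12)
D(p) = 12*p/7 (D(p) = (p*12)/7 = (12*p)/7 = 12*p/7)
-902349/(194*12452) + D(-1946)/(-4990878) = -902349/(194*12452) + ((12/7)*(-1946))/(-4990878) = -902349/2415688 - 3336*(-1/4990878) = -902349*1/2415688 + 556/831813 = -902349/2415688 + 556/831813 = -749242506209/2009400682344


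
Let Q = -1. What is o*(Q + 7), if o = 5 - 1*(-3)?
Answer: 48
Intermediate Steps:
o = 8 (o = 5 + 3 = 8)
o*(Q + 7) = 8*(-1 + 7) = 8*6 = 48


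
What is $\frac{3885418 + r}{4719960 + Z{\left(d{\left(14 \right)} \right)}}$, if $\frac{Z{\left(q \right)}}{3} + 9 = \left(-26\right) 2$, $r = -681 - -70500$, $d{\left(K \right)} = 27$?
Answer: $\frac{3955237}{4719777} \approx 0.83801$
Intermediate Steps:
$r = 69819$ ($r = -681 + 70500 = 69819$)
$Z{\left(q \right)} = -183$ ($Z{\left(q \right)} = -27 + 3 \left(\left(-26\right) 2\right) = -27 + 3 \left(-52\right) = -27 - 156 = -183$)
$\frac{3885418 + r}{4719960 + Z{\left(d{\left(14 \right)} \right)}} = \frac{3885418 + 69819}{4719960 - 183} = \frac{3955237}{4719777}$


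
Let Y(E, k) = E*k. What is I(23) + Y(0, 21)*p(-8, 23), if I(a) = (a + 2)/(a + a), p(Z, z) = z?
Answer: 25/46 ≈ 0.54348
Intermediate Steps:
I(a) = (2 + a)/(2*a) (I(a) = (2 + a)/((2*a)) = (2 + a)*(1/(2*a)) = (2 + a)/(2*a))
I(23) + Y(0, 21)*p(-8, 23) = (½)*(2 + 23)/23 + (0*21)*23 = (½)*(1/23)*25 + 0*23 = 25/46 + 0 = 25/46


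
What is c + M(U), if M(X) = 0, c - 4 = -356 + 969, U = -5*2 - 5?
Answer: 617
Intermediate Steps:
U = -15 (U = -10 - 5 = -15)
c = 617 (c = 4 + (-356 + 969) = 4 + 613 = 617)
c + M(U) = 617 + 0 = 617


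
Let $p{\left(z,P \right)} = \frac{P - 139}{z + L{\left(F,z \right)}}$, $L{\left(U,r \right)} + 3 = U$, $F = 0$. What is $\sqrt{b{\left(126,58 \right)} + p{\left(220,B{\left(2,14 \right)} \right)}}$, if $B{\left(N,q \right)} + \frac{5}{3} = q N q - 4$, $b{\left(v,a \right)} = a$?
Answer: $\frac{10 \sqrt{5115}}{93} \approx 7.6902$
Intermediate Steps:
$L{\left(U,r \right)} = -3 + U$
$B{\left(N,q \right)} = - \frac{17}{3} + N q^{2}$ ($B{\left(N,q \right)} = - \frac{5}{3} + \left(q N q - 4\right) = - \frac{5}{3} + \left(N q q - 4\right) = - \frac{5}{3} + \left(N q^{2} - 4\right) = - \frac{5}{3} + \left(-4 + N q^{2}\right) = - \frac{17}{3} + N q^{2}$)
$p{\left(z,P \right)} = \frac{-139 + P}{-3 + z}$ ($p{\left(z,P \right)} = \frac{P - 139}{z + \left(-3 + 0\right)} = \frac{-139 + P}{z - 3} = \frac{-139 + P}{-3 + z}$)
$\sqrt{b{\left(126,58 \right)} + p{\left(220,B{\left(2,14 \right)} \right)}} = \sqrt{58 + \frac{-139 - \left(\frac{17}{3} - 2 \cdot 14^{2}\right)}{-3 + 220}} = \sqrt{58 + \frac{-139 + \left(- \frac{17}{3} + 2 \cdot 196\right)}{217}} = \sqrt{58 + \frac{-139 + \left(- \frac{17}{3} + 392\right)}{217}} = \sqrt{58 + \frac{-139 + \frac{1159}{3}}{217}} = \sqrt{58 + \frac{1}{217} \cdot \frac{742}{3}} = \sqrt{58 + \frac{106}{93}} = \sqrt{\frac{5500}{93}} = \frac{10 \sqrt{5115}}{93}$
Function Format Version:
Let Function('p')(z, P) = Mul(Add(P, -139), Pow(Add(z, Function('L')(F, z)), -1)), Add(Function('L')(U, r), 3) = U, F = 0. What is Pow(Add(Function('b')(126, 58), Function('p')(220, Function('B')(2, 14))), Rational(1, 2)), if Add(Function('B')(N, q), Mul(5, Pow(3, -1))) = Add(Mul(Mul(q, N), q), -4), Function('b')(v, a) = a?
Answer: Mul(Rational(10, 93), Pow(5115, Rational(1, 2))) ≈ 7.6902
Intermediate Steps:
Function('L')(U, r) = Add(-3, U)
Function('B')(N, q) = Add(Rational(-17, 3), Mul(N, Pow(q, 2))) (Function('B')(N, q) = Add(Rational(-5, 3), Add(Mul(Mul(q, N), q), -4)) = Add(Rational(-5, 3), Add(Mul(Mul(N, q), q), -4)) = Add(Rational(-5, 3), Add(Mul(N, Pow(q, 2)), -4)) = Add(Rational(-5, 3), Add(-4, Mul(N, Pow(q, 2)))) = Add(Rational(-17, 3), Mul(N, Pow(q, 2))))
Function('p')(z, P) = Mul(Pow(Add(-3, z), -1), Add(-139, P)) (Function('p')(z, P) = Mul(Add(P, -139), Pow(Add(z, Add(-3, 0)), -1)) = Mul(Add(-139, P), Pow(Add(z, -3), -1)) = Mul(Add(-139, P), Pow(Add(-3, z), -1)) = Mul(Pow(Add(-3, z), -1), Add(-139, P)))
Pow(Add(Function('b')(126, 58), Function('p')(220, Function('B')(2, 14))), Rational(1, 2)) = Pow(Add(58, Mul(Pow(Add(-3, 220), -1), Add(-139, Add(Rational(-17, 3), Mul(2, Pow(14, 2)))))), Rational(1, 2)) = Pow(Add(58, Mul(Pow(217, -1), Add(-139, Add(Rational(-17, 3), Mul(2, 196))))), Rational(1, 2)) = Pow(Add(58, Mul(Rational(1, 217), Add(-139, Add(Rational(-17, 3), 392)))), Rational(1, 2)) = Pow(Add(58, Mul(Rational(1, 217), Add(-139, Rational(1159, 3)))), Rational(1, 2)) = Pow(Add(58, Mul(Rational(1, 217), Rational(742, 3))), Rational(1, 2)) = Pow(Add(58, Rational(106, 93)), Rational(1, 2)) = Pow(Rational(5500, 93), Rational(1, 2)) = Mul(Rational(10, 93), Pow(5115, Rational(1, 2)))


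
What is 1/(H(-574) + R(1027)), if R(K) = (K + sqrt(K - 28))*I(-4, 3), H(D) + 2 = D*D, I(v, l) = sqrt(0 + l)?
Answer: 1/(329474 + sqrt(3)*(1027 + 3*sqrt(111))) ≈ 3.0183e-6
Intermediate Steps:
I(v, l) = sqrt(l)
H(D) = -2 + D**2 (H(D) = -2 + D*D = -2 + D**2)
R(K) = sqrt(3)*(K + sqrt(-28 + K)) (R(K) = (K + sqrt(K - 28))*sqrt(3) = (K + sqrt(-28 + K))*sqrt(3) = sqrt(3)*(K + sqrt(-28 + K)))
1/(H(-574) + R(1027)) = 1/((-2 + (-574)**2) + sqrt(3)*(1027 + sqrt(-28 + 1027))) = 1/((-2 + 329476) + sqrt(3)*(1027 + sqrt(999))) = 1/(329474 + sqrt(3)*(1027 + 3*sqrt(111)))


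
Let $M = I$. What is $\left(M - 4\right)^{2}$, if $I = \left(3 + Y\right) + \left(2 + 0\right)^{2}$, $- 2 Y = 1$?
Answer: $\frac{25}{4} \approx 6.25$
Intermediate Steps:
$Y = - \frac{1}{2}$ ($Y = \left(- \frac{1}{2}\right) 1 = - \frac{1}{2} \approx -0.5$)
$I = \frac{13}{2}$ ($I = \left(3 - \frac{1}{2}\right) + \left(2 + 0\right)^{2} = \frac{5}{2} + 2^{2} = \frac{5}{2} + 4 = \frac{13}{2} \approx 6.5$)
$M = \frac{13}{2} \approx 6.5$
$\left(M - 4\right)^{2} = \left(\frac{13}{2} - 4\right)^{2} = \left(\frac{5}{2}\right)^{2} = \frac{25}{4}$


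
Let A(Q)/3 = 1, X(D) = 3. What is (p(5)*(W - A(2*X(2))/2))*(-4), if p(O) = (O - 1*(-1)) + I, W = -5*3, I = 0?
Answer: 396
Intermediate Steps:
A(Q) = 3 (A(Q) = 3*1 = 3)
W = -15
p(O) = 1 + O (p(O) = (O - 1*(-1)) + 0 = (O + 1) + 0 = (1 + O) + 0 = 1 + O)
(p(5)*(W - A(2*X(2))/2))*(-4) = ((1 + 5)*(-15 - 3/2))*(-4) = (6*(-15 - 3/2))*(-4) = (6*(-33/2))*(-4) = -99*(-4) = 396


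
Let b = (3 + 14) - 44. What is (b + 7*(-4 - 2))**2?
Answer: 4761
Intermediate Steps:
b = -27 (b = 17 - 44 = -27)
(b + 7*(-4 - 2))**2 = (-27 + 7*(-4 - 2))**2 = (-27 + 7*(-6))**2 = (-27 - 42)**2 = (-69)**2 = 4761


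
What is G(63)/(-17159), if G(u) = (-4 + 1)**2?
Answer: -9/17159 ≈ -0.00052451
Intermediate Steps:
G(u) = 9 (G(u) = (-3)**2 = 9)
G(63)/(-17159) = 9/(-17159) = 9*(-1/17159) = -9/17159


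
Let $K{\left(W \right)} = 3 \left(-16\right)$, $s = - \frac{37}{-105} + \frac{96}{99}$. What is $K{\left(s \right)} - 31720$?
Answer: $-31768$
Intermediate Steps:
$s = \frac{509}{385}$ ($s = \left(-37\right) \left(- \frac{1}{105}\right) + 96 \cdot \frac{1}{99} = \frac{37}{105} + \frac{32}{33} = \frac{509}{385} \approx 1.3221$)
$K{\left(W \right)} = -48$
$K{\left(s \right)} - 31720 = -48 - 31720 = -31768$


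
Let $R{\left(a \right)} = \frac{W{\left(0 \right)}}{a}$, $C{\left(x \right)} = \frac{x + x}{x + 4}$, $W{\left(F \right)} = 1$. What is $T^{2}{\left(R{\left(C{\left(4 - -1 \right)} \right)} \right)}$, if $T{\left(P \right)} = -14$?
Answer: $196$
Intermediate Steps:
$C{\left(x \right)} = \frac{2 x}{4 + x}$
$R{\left(a \right)} = \frac{1}{a}$ ($R{\left(a \right)} = 1 \frac{1}{a} = \frac{1}{a}$)
$T^{2}{\left(R{\left(C{\left(4 - -1 \right)} \right)} \right)} = \left(-14\right)^{2} = 196$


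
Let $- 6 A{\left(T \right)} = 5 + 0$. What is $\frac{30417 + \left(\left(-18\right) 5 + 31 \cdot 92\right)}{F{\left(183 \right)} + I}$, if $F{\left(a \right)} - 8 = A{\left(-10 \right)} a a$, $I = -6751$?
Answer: $- \frac{66358}{69301} \approx -0.95753$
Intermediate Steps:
$A{\left(T \right)} = - \frac{5}{6}$ ($A{\left(T \right)} = - \frac{5 + 0}{6} = \left(- \frac{1}{6}\right) 5 = - \frac{5}{6}$)
$F{\left(a \right)} = 8 - \frac{5 a^{2}}{6}$ ($F{\left(a \right)} = 8 + - \frac{5 a}{6} a = 8 - \frac{5 a^{2}}{6}$)
$\frac{30417 + \left(\left(-18\right) 5 + 31 \cdot 92\right)}{F{\left(183 \right)} + I} = \frac{30417 + \left(\left(-18\right) 5 + 31 \cdot 92\right)}{\left(8 - \frac{5 \cdot 183^{2}}{6}\right) - 6751} = \frac{30417 + \left(-90 + 2852\right)}{\left(8 - \frac{55815}{2}\right) - 6751} = \frac{30417 + 2762}{\left(8 - \frac{55815}{2}\right) - 6751} = \frac{33179}{- \frac{55799}{2} - 6751} = \frac{33179}{- \frac{69301}{2}} = 33179 \left(- \frac{2}{69301}\right) = - \frac{66358}{69301}$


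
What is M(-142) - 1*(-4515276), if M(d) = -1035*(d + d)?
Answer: 4809216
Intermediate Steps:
M(d) = -2070*d
M(-142) - 1*(-4515276) = -2070*(-142) - 1*(-4515276) = 293940 + 4515276 = 4809216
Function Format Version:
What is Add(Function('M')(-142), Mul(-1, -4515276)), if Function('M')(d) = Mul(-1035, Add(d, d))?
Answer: 4809216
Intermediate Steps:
Function('M')(d) = Mul(-2070, d) (Function('M')(d) = Mul(-1035, Mul(2, d)) = Mul(-2070, d))
Add(Function('M')(-142), Mul(-1, -4515276)) = Add(Mul(-2070, -142), Mul(-1, -4515276)) = Add(293940, 4515276) = 4809216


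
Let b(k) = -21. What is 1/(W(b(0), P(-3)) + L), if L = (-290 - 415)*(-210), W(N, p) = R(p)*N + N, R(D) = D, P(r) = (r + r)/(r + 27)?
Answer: 4/592137 ≈ 6.7552e-6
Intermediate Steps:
P(r) = 2*r/(27 + r) (P(r) = (2*r)/(27 + r) = 2*r/(27 + r))
W(N, p) = N + N*p (W(N, p) = p*N + N = N*p + N = N + N*p)
L = 148050 (L = -705*(-210) = 148050)
1/(W(b(0), P(-3)) + L) = 1/(-21*(1 + 2*(-3)/(27 - 3)) + 148050) = 1/(-21*(1 + 2*(-3)/24) + 148050) = 1/(-21*(1 + 2*(-3)*(1/24)) + 148050) = 1/(-21*(1 - ¼) + 148050) = 1/(-21*¾ + 148050) = 1/(-63/4 + 148050) = 1/(592137/4) = 4/592137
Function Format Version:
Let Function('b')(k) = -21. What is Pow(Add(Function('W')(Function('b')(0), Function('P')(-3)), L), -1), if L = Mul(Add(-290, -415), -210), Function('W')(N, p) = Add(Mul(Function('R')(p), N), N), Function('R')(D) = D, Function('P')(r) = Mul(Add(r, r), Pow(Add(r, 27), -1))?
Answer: Rational(4, 592137) ≈ 6.7552e-6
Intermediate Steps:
Function('P')(r) = Mul(2, r, Pow(Add(27, r), -1)) (Function('P')(r) = Mul(Mul(2, r), Pow(Add(27, r), -1)) = Mul(2, r, Pow(Add(27, r), -1)))
Function('W')(N, p) = Add(N, Mul(N, p)) (Function('W')(N, p) = Add(Mul(p, N), N) = Add(Mul(N, p), N) = Add(N, Mul(N, p)))
L = 148050 (L = Mul(-705, -210) = 148050)
Pow(Add(Function('W')(Function('b')(0), Function('P')(-3)), L), -1) = Pow(Add(Mul(-21, Add(1, Mul(2, -3, Pow(Add(27, -3), -1)))), 148050), -1) = Pow(Add(Mul(-21, Add(1, Mul(2, -3, Pow(24, -1)))), 148050), -1) = Pow(Add(Mul(-21, Add(1, Mul(2, -3, Rational(1, 24)))), 148050), -1) = Pow(Add(Mul(-21, Add(1, Rational(-1, 4))), 148050), -1) = Pow(Add(Mul(-21, Rational(3, 4)), 148050), -1) = Pow(Add(Rational(-63, 4), 148050), -1) = Pow(Rational(592137, 4), -1) = Rational(4, 592137)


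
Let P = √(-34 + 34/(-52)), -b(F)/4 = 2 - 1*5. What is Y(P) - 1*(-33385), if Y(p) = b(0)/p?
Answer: 33385 - 12*I*√23426/901 ≈ 33385.0 - 2.0385*I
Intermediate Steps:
b(F) = 12 (b(F) = -4*(2 - 1*5) = -4*(2 - 5) = -4*(-3) = 12)
P = I*√23426/26 (P = √(-34 + 34*(-1/52)) = √(-34 - 17/26) = √(-901/26) = I*√23426/26 ≈ 5.8867*I)
Y(p) = 12/p
Y(P) - 1*(-33385) = 12/((I*√23426/26)) - 1*(-33385) = 12*(-I*√23426/901) + 33385 = -12*I*√23426/901 + 33385 = 33385 - 12*I*√23426/901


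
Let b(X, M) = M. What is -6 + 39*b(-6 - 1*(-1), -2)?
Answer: -84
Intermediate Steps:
-6 + 39*b(-6 - 1*(-1), -2) = -6 + 39*(-2) = -6 - 78 = -84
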